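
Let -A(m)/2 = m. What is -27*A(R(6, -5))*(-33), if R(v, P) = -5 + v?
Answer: -1782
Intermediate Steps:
A(m) = -2*m
-27*A(R(6, -5))*(-33) = -27*(-2*(-5 + 6))*(-33) = -27*(-2*1)*(-33) = -(-54)*(-33) = -27*66 = -1782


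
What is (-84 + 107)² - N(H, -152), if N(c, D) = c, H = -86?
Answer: 615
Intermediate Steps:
(-84 + 107)² - N(H, -152) = (-84 + 107)² - 1*(-86) = 23² + 86 = 529 + 86 = 615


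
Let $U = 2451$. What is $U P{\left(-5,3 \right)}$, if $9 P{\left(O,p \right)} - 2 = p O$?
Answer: $- \frac{10621}{3} \approx -3540.3$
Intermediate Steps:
$P{\left(O,p \right)} = \frac{2}{9} + \frac{O p}{9}$ ($P{\left(O,p \right)} = \frac{2}{9} + \frac{p O}{9} = \frac{2}{9} + \frac{O p}{9}$)
$U P{\left(-5,3 \right)} = 2451 \left(\frac{2}{9} + \frac{1}{9} \left(-5\right) 3\right) = 2451 \left(\frac{2}{9} - \frac{5}{3}\right) = 2451 \left(- \frac{13}{9}\right) = - \frac{10621}{3}$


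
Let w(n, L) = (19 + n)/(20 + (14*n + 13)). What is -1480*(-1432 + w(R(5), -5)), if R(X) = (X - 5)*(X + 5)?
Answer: 69910760/33 ≈ 2.1185e+6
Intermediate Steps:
R(X) = (-5 + X)*(5 + X)
w(n, L) = (19 + n)/(33 + 14*n) (w(n, L) = (19 + n)/(20 + (13 + 14*n)) = (19 + n)/(33 + 14*n))
-1480*(-1432 + w(R(5), -5)) = -1480*(-1432 + (19 + (-25 + 5²))/(33 + 14*(-25 + 5²))) = -1480*(-1432 + (19 + (-25 + 25))/(33 + 14*(-25 + 25))) = -1480*(-1432 + (19 + 0)/(33 + 14*0)) = -1480*(-1432 + 19/(33 + 0)) = -1480*(-1432 + 19/33) = -1480*(-47237/33) = 69910760/33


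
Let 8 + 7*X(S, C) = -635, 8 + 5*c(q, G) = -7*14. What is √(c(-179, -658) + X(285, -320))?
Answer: I*√138495/35 ≈ 10.633*I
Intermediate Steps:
c(q, G) = -106/5 (c(q, G) = -8/5 + (-7*14)/5 = -8/5 + (⅕)*(-98) = -8/5 - 98/5 = -106/5)
X(S, C) = -643/7 (X(S, C) = -8/7 + (⅐)*(-635) = -8/7 - 635/7 = -643/7)
√(c(-179, -658) + X(285, -320)) = √(-106/5 - 643/7) = √(-3957/35) = I*√138495/35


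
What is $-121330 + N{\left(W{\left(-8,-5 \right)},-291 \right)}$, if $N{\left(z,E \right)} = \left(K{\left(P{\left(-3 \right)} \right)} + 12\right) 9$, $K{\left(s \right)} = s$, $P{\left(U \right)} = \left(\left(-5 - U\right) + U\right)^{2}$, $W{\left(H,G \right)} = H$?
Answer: $-120997$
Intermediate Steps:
$P{\left(U \right)} = 25$ ($P{\left(U \right)} = \left(-5\right)^{2} = 25$)
$N{\left(z,E \right)} = 333$ ($N{\left(z,E \right)} = \left(25 + 12\right) 9 = 37 \cdot 9 = 333$)
$-121330 + N{\left(W{\left(-8,-5 \right)},-291 \right)} = -121330 + 333 = -120997$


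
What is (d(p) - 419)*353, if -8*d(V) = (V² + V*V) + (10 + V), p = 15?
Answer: -1350931/8 ≈ -1.6887e+5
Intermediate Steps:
d(V) = -5/4 - V²/4 - V/8 (d(V) = -((V² + V*V) + (10 + V))/8 = -((V² + V²) + (10 + V))/8 = -(2*V² + (10 + V))/8 = -(10 + V + 2*V²)/8 = -5/4 - V²/4 - V/8)
(d(p) - 419)*353 = ((-5/4 - ¼*15² - ⅛*15) - 419)*353 = ((-5/4 - ¼*225 - 15/8) - 419)*353 = ((-5/4 - 225/4 - 15/8) - 419)*353 = (-475/8 - 419)*353 = -3827/8*353 = -1350931/8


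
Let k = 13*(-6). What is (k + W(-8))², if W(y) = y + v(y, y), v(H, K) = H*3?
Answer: 12100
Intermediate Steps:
v(H, K) = 3*H
k = -78
W(y) = 4*y (W(y) = y + 3*y = 4*y)
(k + W(-8))² = (-78 + 4*(-8))² = (-78 - 32)² = (-110)² = 12100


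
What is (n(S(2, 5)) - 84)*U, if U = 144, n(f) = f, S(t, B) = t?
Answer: -11808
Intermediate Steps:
(n(S(2, 5)) - 84)*U = (2 - 84)*144 = -82*144 = -11808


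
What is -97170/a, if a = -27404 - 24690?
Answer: 48585/26047 ≈ 1.8653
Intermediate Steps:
a = -52094
-97170/a = -97170/(-52094) = -97170*(-1/52094) = 48585/26047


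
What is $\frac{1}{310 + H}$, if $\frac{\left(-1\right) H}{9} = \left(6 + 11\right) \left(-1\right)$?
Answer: $\frac{1}{463} \approx 0.0021598$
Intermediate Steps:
$H = 153$ ($H = - 9 \left(6 + 11\right) \left(-1\right) = - 9 \cdot 17 \left(-1\right) = \left(-9\right) \left(-17\right) = 153$)
$\frac{1}{310 + H} = \frac{1}{310 + 153} = \frac{1}{463}$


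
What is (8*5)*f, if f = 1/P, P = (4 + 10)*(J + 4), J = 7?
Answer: 20/77 ≈ 0.25974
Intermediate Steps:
P = 154 (P = (4 + 10)*(7 + 4) = 14*11 = 154)
f = 1/154 ≈ 0.0064935
(8*5)*f = (8*5)*(1/154) = 40*(1/154) = 20/77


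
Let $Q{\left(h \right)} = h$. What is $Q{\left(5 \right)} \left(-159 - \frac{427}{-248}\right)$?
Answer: $- \frac{195025}{248} \approx -786.39$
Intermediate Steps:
$Q{\left(5 \right)} \left(-159 - \frac{427}{-248}\right) = 5 \left(-159 - \frac{427}{-248}\right) = 5 \left(-159 - - \frac{427}{248}\right) = 5 \left(-159 + \frac{427}{248}\right) = 5 \left(- \frac{39005}{248}\right) = - \frac{195025}{248}$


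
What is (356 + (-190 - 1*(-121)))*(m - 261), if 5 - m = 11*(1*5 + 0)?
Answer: -89257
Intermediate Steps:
m = -50 (m = 5 - 11*(1*5 + 0) = 5 - 11*(5 + 0) = 5 - 11*5 = 5 - 1*55 = 5 - 55 = -50)
(356 + (-190 - 1*(-121)))*(m - 261) = (356 + (-190 - 1*(-121)))*(-50 - 261) = (356 + (-190 + 121))*(-311) = (356 - 69)*(-311) = 287*(-311) = -89257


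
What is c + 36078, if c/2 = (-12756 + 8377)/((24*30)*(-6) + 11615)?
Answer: 263180252/7295 ≈ 36077.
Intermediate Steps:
c = -8758/7295 (c = 2*((-12756 + 8377)/((24*30)*(-6) + 11615)) = 2*(-4379/(720*(-6) + 11615)) = 2*(-4379/(-4320 + 11615)) = 2*(-4379/7295) = -8758/7295 ≈ -1.2005)
c + 36078 = -8758/7295 + 36078 = 263180252/7295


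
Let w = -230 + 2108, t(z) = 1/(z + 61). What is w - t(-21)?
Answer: 75119/40 ≈ 1878.0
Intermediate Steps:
t(z) = 1/(61 + z)
w = 1878
w - t(-21) = 1878 - 1/(61 - 21) = 1878 - 1/40 = 75119/40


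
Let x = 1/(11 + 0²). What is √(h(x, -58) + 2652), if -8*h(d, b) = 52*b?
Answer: √3029 ≈ 55.036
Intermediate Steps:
x = 1/11 (x = 1/(11 + 0) = 1/11 ≈ 0.090909)
h(d, b) = -13*b/2
√(h(x, -58) + 2652) = √(-13/2*(-58) + 2652) = √(377 + 2652) = √3029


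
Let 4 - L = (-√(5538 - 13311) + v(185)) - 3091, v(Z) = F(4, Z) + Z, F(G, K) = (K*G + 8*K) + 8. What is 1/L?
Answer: 682/472897 - I*√7773/472897 ≈ 0.0014422 - 0.00018644*I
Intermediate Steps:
F(G, K) = 8 + 8*K + G*K (F(G, K) = (G*K + 8*K) + 8 = (8*K + G*K) + 8 = 8 + 8*K + G*K)
v(Z) = 8 + 13*Z (v(Z) = (8 + 8*Z + 4*Z) + Z = (8 + 12*Z) + Z = 8 + 13*Z)
L = 682 + I*√7773 (L = 4 - ((-√(5538 - 13311) + (8 + 13*185)) - 3091) = 4 - ((-√(-7773) + (8 + 2405)) - 3091) = 4 - ((-I*√7773 + 2413) - 3091) = 4 - ((2413 - I*√7773) - 3091) = 4 - (-678 - I*√7773) = 4 + (678 + I*√7773) = 682 + I*√7773 ≈ 682.0 + 88.165*I)
1/L = 1/(682 + I*√7773)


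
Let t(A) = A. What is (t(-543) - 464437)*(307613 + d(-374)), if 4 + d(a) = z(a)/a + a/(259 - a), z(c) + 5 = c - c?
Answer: -16930812972995830/118371 ≈ -1.4303e+11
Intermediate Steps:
z(c) = -5 (z(c) = -5 + (c - c) = -5 + 0 = -5)
d(a) = -4 - 5/a + a/(259 - a) (d(a) = -4 + (-5/a + a/(259 - a)) = -4 - 5/a + a/(259 - a))
(t(-543) - 464437)*(307613 + d(-374)) = (-543 - 464437)*(307613 + (1295 - 5*(-374)**2 + 1031*(-374))/((-374)*(-259 - 374))) = -464980*(307613 - 1/374*(1295 - 5*139876 - 385594)/(-633)) = -464980*(307613 - 1/374*(-1/633)*(1295 - 699380 - 385594)) = -464980*(307613 - 1/374*(-1/633)*(-1083679)) = -464980*(307613 - 1083679/236742) = -464980*72823833167/236742 = -16930812972995830/118371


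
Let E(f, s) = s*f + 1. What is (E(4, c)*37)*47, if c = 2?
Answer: 15651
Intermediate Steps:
E(f, s) = 1 + f*s (E(f, s) = f*s + 1 = 1 + f*s)
(E(4, c)*37)*47 = ((1 + 4*2)*37)*47 = ((1 + 8)*37)*47 = (9*37)*47 = 333*47 = 15651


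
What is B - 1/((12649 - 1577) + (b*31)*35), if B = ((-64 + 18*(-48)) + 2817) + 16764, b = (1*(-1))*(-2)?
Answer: 247003025/13242 ≈ 18653.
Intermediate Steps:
b = 2 (b = -1*(-2) = 2)
B = 18653 (B = ((-64 - 864) + 2817) + 16764 = (-928 + 2817) + 16764 = 1889 + 16764 = 18653)
B - 1/((12649 - 1577) + (b*31)*35) = 18653 - 1/((12649 - 1577) + (2*31)*35) = 18653 - 1/(11072 + 62*35) = 18653 - 1/(11072 + 2170) = 18653 - 1/13242 = 247003025/13242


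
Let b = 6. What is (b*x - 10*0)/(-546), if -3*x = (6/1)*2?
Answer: 4/91 ≈ 0.043956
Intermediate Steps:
x = -4 (x = -6/1*2/3 = -6*1*2/3 = -2*2 = -1/3*12 = -4)
(b*x - 10*0)/(-546) = (6*(-4) - 10*0)/(-546) = (-24 + 0)*(-1/546) = -24*(-1/546) = 4/91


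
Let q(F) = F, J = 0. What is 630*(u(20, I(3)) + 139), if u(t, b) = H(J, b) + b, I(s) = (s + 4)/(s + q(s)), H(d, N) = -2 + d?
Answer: 87045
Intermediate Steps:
I(s) = (4 + s)/(2*s) (I(s) = (s + 4)/(s + s) = (4 + s)/((2*s)) = (4 + s)*(1/(2*s)) = (4 + s)/(2*s))
u(t, b) = -2 + b (u(t, b) = (-2 + 0) + b = -2 + b)
630*(u(20, I(3)) + 139) = 630*((-2 + (½)*(4 + 3)/3) + 139) = 630*((-2 + (½)*(⅓)*7) + 139) = 630*((-2 + 7/6) + 139) = 630*(-⅚ + 139) = 630*(829/6) = 87045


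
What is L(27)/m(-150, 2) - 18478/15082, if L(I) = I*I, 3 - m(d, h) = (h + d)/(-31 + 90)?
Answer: 321343276/2450825 ≈ 131.12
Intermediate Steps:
m(d, h) = 3 - d/59 - h/59 (m(d, h) = 3 - (h + d)/(-31 + 90) = 3 - (d + h)/59 = 3 - (d/59 + h/59) = 3 + (-d/59 - h/59) = 3 - d/59 - h/59)
L(I) = I²
L(27)/m(-150, 2) - 18478/15082 = 27²/(3 - 1/59*(-150) - 1/59*2) - 18478/15082 = 729/(3 + 150/59 - 2/59) - 18478*1/15082 = 729/(325/59) - 9239/7541 = 729*(59/325) - 9239/7541 = 43011/325 - 9239/7541 = 321343276/2450825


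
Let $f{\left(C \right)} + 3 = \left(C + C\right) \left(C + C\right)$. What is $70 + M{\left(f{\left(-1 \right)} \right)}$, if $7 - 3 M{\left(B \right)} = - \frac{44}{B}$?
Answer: $87$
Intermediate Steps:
$f{\left(C \right)} = -3 + 4 C^{2}$ ($f{\left(C \right)} = -3 + \left(C + C\right) \left(C + C\right) = -3 + 2 C 2 C = -3 + 4 C^{2}$)
$M{\left(B \right)} = \frac{7}{3} + \frac{44}{3 B}$ ($M{\left(B \right)} = \frac{7}{3} - \frac{\left(-44\right) \frac{1}{B}}{3} = \frac{7}{3} + \frac{44}{3 B}$)
$70 + M{\left(f{\left(-1 \right)} \right)} = 70 + \frac{44 + 7 \left(-3 + 4 \left(-1\right)^{2}\right)}{3 \left(-3 + 4 \left(-1\right)^{2}\right)} = 70 + \frac{44 + 7 \left(-3 + 4 \cdot 1\right)}{3 \left(-3 + 4 \cdot 1\right)} = 70 + \frac{44 + 7 \left(-3 + 4\right)}{3 \left(-3 + 4\right)} = 70 + \frac{44 + 7 \cdot 1}{3 \cdot 1} = 70 + \frac{1}{3} \cdot 1 \left(44 + 7\right) = 70 + \frac{1}{3} \cdot 1 \cdot 51 = 70 + 17 = 87$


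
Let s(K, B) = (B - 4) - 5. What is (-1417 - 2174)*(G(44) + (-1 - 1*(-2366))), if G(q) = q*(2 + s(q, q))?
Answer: -14338863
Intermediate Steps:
s(K, B) = -9 + B (s(K, B) = (-4 + B) - 5 = -9 + B)
G(q) = q*(-7 + q) (G(q) = q*(2 + (-9 + q)) = q*(-7 + q))
(-1417 - 2174)*(G(44) + (-1 - 1*(-2366))) = (-1417 - 2174)*(44*(-7 + 44) + (-1 - 1*(-2366))) = -3591*(44*37 + (-1 + 2366)) = -3591*(1628 + 2365) = -3591*3993 = -14338863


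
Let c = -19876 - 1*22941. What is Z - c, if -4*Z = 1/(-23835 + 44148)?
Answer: 3478966883/81252 ≈ 42817.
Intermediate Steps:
Z = -1/81252 (Z = -1/(4*(-23835 + 44148)) = -1/4/20313 = -1/4*1/20313 = -1/81252 ≈ -1.2307e-5)
c = -42817 (c = -19876 - 22941 = -42817)
Z - c = -1/81252 - 1*(-42817) = -1/81252 + 42817 = 3478966883/81252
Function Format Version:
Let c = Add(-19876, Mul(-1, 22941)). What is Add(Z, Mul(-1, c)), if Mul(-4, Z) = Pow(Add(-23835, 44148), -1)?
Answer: Rational(3478966883, 81252) ≈ 42817.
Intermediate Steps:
Z = Rational(-1, 81252) (Z = Mul(Rational(-1, 4), Pow(Add(-23835, 44148), -1)) = Mul(Rational(-1, 4), Pow(20313, -1)) = Mul(Rational(-1, 4), Rational(1, 20313)) = Rational(-1, 81252) ≈ -1.2307e-5)
c = -42817 (c = Add(-19876, -22941) = -42817)
Add(Z, Mul(-1, c)) = Add(Rational(-1, 81252), Mul(-1, -42817)) = Add(Rational(-1, 81252), 42817) = Rational(3478966883, 81252)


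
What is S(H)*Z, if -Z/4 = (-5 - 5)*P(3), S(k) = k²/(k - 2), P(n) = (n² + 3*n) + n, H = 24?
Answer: 241920/11 ≈ 21993.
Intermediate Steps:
P(n) = n² + 4*n
S(k) = k²/(-2 + k)
Z = 840 (Z = -4*(-5 - 5)*3*(4 + 3) = -(-40)*3*7 = -(-40)*21 = -4*(-210) = 840)
S(H)*Z = (24²/(-2 + 24))*840 = (576/22)*840 = (576*(1/22))*840 = (288/11)*840 = 241920/11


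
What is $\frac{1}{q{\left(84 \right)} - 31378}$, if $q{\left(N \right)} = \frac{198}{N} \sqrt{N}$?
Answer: $- \frac{219646}{6892048921} - \frac{33 \sqrt{21}}{6892048921} \approx -3.1891 \cdot 10^{-5}$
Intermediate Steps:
$q{\left(N \right)} = \frac{198}{\sqrt{N}}$
$\frac{1}{q{\left(84 \right)} - 31378} = \frac{1}{\frac{198}{2 \sqrt{21}} - 31378} = \frac{1}{198 \frac{\sqrt{21}}{42} - 31378} = \frac{1}{\frac{33 \sqrt{21}}{7} - 31378} = \frac{1}{-31378 + \frac{33 \sqrt{21}}{7}}$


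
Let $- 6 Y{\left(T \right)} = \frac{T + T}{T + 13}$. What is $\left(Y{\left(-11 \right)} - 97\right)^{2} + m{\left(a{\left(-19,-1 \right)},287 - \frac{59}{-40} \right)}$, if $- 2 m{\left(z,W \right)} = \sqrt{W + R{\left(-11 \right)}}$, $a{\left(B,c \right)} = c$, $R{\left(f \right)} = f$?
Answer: $\frac{326041}{36} - \frac{\sqrt{110990}}{40} \approx 9048.4$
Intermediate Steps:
$Y{\left(T \right)} = - \frac{T}{3 \left(13 + T\right)}$ ($Y{\left(T \right)} = - \frac{\left(T + T\right) \frac{1}{T + 13}}{6} = - \frac{2 T \frac{1}{13 + T}}{6} = - \frac{T}{3 \left(13 + T\right)}$)
$m{\left(z,W \right)} = - \frac{\sqrt{-11 + W}}{2}$ ($m{\left(z,W \right)} = - \frac{\sqrt{W - 11}}{2} = - \frac{\sqrt{-11 + W}}{2}$)
$\left(Y{\left(-11 \right)} - 97\right)^{2} + m{\left(a{\left(-19,-1 \right)},287 - \frac{59}{-40} \right)} = \left(\left(-1\right) \left(-11\right) \frac{1}{39 + 3 \left(-11\right)} - 97\right)^{2} - \frac{\sqrt{-11 + \left(287 - \frac{59}{-40}\right)}}{2} = \left(\left(-1\right) \left(-11\right) \frac{1}{39 - 33} - 97\right)^{2} - \frac{\sqrt{-11 + \left(287 - 59 \left(- \frac{1}{40}\right)\right)}}{2} = \left(\left(-1\right) \left(-11\right) \frac{1}{6} - 97\right)^{2} - \frac{\sqrt{-11 + \left(287 - - \frac{59}{40}\right)}}{2} = \left(\left(-1\right) \left(-11\right) \frac{1}{6} - 97\right)^{2} - \frac{\sqrt{-11 + \left(287 + \frac{59}{40}\right)}}{2} = \left(\frac{11}{6} - 97\right)^{2} - \frac{\sqrt{-11 + \frac{11539}{40}}}{2} = \left(- \frac{571}{6}\right)^{2} - \frac{\sqrt{\frac{11099}{40}}}{2} = \frac{326041}{36} - \frac{\frac{1}{20} \sqrt{110990}}{2} = \frac{326041}{36} - \frac{\sqrt{110990}}{40}$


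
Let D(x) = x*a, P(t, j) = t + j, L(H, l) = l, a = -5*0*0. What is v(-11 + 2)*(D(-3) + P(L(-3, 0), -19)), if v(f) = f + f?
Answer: 342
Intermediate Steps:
a = 0 (a = 0*0 = 0)
P(t, j) = j + t
D(x) = 0 (D(x) = x*0 = 0)
v(f) = 2*f
v(-11 + 2)*(D(-3) + P(L(-3, 0), -19)) = (2*(-11 + 2))*(0 + (-19 + 0)) = (2*(-9))*(0 - 19) = -18*(-19) = 342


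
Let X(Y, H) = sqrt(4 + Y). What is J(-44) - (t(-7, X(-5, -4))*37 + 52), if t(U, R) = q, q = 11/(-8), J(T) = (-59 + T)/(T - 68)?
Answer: -23/112 ≈ -0.20536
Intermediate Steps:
J(T) = (-59 + T)/(-68 + T)
q = -11/8 (q = 11*(-1/8) = -11/8 ≈ -1.3750)
t(U, R) = -11/8
J(-44) - (t(-7, X(-5, -4))*37 + 52) = (-59 - 44)/(-68 - 44) - (-11/8*37 + 52) = -103/(-112) - (-407/8 + 52) = -1/112*(-103) - 1*9/8 = 103/112 - 9/8 = -23/112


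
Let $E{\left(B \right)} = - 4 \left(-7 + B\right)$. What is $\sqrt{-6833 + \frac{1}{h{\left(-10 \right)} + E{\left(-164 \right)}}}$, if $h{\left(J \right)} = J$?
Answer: $\frac{i \sqrt{3104067234}}{674} \approx 82.662 i$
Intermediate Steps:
$E{\left(B \right)} = 28 - 4 B$
$\sqrt{-6833 + \frac{1}{h{\left(-10 \right)} + E{\left(-164 \right)}}} = \sqrt{-6833 + \frac{1}{-10 + \left(28 - -656\right)}} = \sqrt{-6833 + \frac{1}{-10 + \left(28 + 656\right)}} = \sqrt{-6833 + \frac{1}{-10 + 684}} = \sqrt{-6833 + \frac{1}{674}} = \sqrt{- \frac{4605441}{674}} = \frac{i \sqrt{3104067234}}{674}$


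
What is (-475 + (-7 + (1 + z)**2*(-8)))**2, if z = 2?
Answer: 306916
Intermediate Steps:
(-475 + (-7 + (1 + z)**2*(-8)))**2 = (-475 + (-7 + (1 + 2)**2*(-8)))**2 = (-475 + (-7 + 3**2*(-8)))**2 = (-475 + (-7 + 9*(-8)))**2 = (-475 + (-7 - 72))**2 = (-475 - 79)**2 = (-554)**2 = 306916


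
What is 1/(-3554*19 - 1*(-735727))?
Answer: 1/668201 ≈ 1.4966e-6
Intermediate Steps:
1/(-3554*19 - 1*(-735727)) = 1/(-67526 + 735727) = 1/668201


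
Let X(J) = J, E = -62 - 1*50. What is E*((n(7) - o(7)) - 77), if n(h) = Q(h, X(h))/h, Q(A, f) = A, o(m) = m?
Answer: 9296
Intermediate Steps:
E = -112 (E = -62 - 50 = -112)
n(h) = 1 (n(h) = h/h = 1)
E*((n(7) - o(7)) - 77) = -112*((1 - 1*7) - 77) = -112*((1 - 7) - 77) = -112*(-6 - 77) = -112*(-83) = 9296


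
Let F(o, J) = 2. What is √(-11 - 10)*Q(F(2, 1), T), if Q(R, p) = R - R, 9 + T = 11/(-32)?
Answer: 0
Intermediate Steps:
T = -299/32 (T = -9 + 11/(-32) = -9 + 11*(-1/32) = -9 - 11/32 = -299/32 ≈ -9.3438)
Q(R, p) = 0
√(-11 - 10)*Q(F(2, 1), T) = √(-11 - 10)*0 = √(-21)*0 = (I*√21)*0 = 0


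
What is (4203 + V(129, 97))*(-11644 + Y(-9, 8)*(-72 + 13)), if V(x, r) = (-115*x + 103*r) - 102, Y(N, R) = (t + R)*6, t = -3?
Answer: 9966602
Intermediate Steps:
Y(N, R) = -18 + 6*R (Y(N, R) = (-3 + R)*6 = -18 + 6*R)
V(x, r) = -102 - 115*x + 103*r
(4203 + V(129, 97))*(-11644 + Y(-9, 8)*(-72 + 13)) = (4203 + (-102 - 115*129 + 103*97))*(-11644 + (-18 + 6*8)*(-72 + 13)) = (4203 + (-102 - 14835 + 9991))*(-11644 + (-18 + 48)*(-59)) = (4203 - 4946)*(-11644 + 30*(-59)) = -743*(-11644 - 1770) = -743*(-13414) = 9966602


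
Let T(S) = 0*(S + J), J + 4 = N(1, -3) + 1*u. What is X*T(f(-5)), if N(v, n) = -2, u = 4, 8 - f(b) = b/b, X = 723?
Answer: 0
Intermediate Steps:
f(b) = 7 (f(b) = 8 - b/b = 8 - 1*1 = 8 - 1 = 7)
J = -2 (J = -4 + (-2 + 1*4) = -4 + (-2 + 4) = -4 + 2 = -2)
T(S) = 0 (T(S) = 0*(S - 2) = 0*(-2 + S) = 0)
X*T(f(-5)) = 723*0 = 0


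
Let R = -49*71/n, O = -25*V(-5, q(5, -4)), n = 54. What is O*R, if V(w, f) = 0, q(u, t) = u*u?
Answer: 0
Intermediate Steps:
q(u, t) = u²
O = 0 (O = -25*0 = 0)
R = -3479/54 (R = -49/(54/71) = -49/(54*(1/71)) = -49/54/71 = -49*71/54 = -3479/54 ≈ -64.426)
O*R = 0*(-3479/54) = 0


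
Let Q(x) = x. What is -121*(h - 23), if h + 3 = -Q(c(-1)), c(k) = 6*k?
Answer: 2420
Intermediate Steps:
h = 3 (h = -3 - 6*(-1) = -3 - 1*(-6) = -3 + 6 = 3)
-121*(h - 23) = -121*(3 - 23) = -121*(-20) = 2420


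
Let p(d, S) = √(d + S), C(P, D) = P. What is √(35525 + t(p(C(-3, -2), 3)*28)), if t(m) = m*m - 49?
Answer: 14*√181 ≈ 188.35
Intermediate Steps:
p(d, S) = √(S + d)
t(m) = -49 + m² (t(m) = m² - 49 = -49 + m²)
√(35525 + t(p(C(-3, -2), 3)*28)) = √(35525 + (-49 + (√(3 - 3)*28)²)) = √(35525 + (-49 + (√0*28)²)) = √(35525 + (-49 + (0*28)²)) = √(35525 + (-49 + 0²)) = √(35525 + (-49 + 0)) = √(35525 - 49) = √35476 = 14*√181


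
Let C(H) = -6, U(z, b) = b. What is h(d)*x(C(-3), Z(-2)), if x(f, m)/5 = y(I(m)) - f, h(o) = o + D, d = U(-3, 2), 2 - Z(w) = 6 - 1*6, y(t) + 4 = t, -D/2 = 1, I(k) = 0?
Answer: 0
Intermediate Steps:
D = -2 (D = -2*1 = -2)
y(t) = -4 + t
Z(w) = 2 (Z(w) = 2 - (6 - 1*6) = 2 - (6 - 6) = 2 - 1*0 = 2 + 0 = 2)
d = 2
h(o) = -2 + o (h(o) = o - 2 = -2 + o)
x(f, m) = -20 - 5*f (x(f, m) = 5*((-4 + 0) - f) = 5*(-4 - f) = -20 - 5*f)
h(d)*x(C(-3), Z(-2)) = (-2 + 2)*(-20 - 5*(-6)) = 0*(-20 + 30) = 0*10 = 0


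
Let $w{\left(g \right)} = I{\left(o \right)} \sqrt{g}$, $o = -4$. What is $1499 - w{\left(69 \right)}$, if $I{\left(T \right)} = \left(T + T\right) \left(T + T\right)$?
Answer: $1499 - 64 \sqrt{69} \approx 967.38$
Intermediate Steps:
$I{\left(T \right)} = 4 T^{2}$ ($I{\left(T \right)} = 2 T 2 T = 4 T^{2}$)
$w{\left(g \right)} = 64 \sqrt{g}$ ($w{\left(g \right)} = 4 \left(-4\right)^{2} \sqrt{g} = 4 \cdot 16 \sqrt{g} = 64 \sqrt{g}$)
$1499 - w{\left(69 \right)} = 1499 - 64 \sqrt{69}$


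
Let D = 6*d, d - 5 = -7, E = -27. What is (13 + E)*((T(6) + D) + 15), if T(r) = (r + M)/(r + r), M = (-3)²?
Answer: -119/2 ≈ -59.500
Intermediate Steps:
d = -2 (d = 5 - 7 = -2)
M = 9
D = -12 (D = 6*(-2) = -12)
T(r) = (9 + r)/(2*r) (T(r) = (r + 9)/(r + r) = (9 + r)/((2*r)) = (9 + r)*(1/(2*r)) = (9 + r)/(2*r))
(13 + E)*((T(6) + D) + 15) = (13 - 27)*(((½)*(9 + 6)/6 - 12) + 15) = -14*(((½)*(⅙)*15 - 12) + 15) = -14*((5/4 - 12) + 15) = -14*(-43/4 + 15) = -14*17/4 = -119/2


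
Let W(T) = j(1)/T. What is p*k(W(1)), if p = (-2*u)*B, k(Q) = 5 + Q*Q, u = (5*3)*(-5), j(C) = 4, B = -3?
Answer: -9450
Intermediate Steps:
W(T) = 4/T
u = -75 (u = 15*(-5) = -75)
k(Q) = 5 + Q²
p = -450 (p = -2*(-75)*(-3) = 150*(-3) = -450)
p*k(W(1)) = -450*(5 + (4/1)²) = -450*(5 + (4*1)²) = -450*(5 + 4²) = -450*(5 + 16) = -450*21 = -9450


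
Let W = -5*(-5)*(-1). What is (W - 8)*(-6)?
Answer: 198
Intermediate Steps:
W = -25 (W = 25*(-1) = -25)
(W - 8)*(-6) = (-25 - 8)*(-6) = -33*(-6) = 198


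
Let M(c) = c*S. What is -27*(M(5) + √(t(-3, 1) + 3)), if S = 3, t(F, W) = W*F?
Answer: -405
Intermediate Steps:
t(F, W) = F*W
M(c) = 3*c (M(c) = c*3 = 3*c)
-27*(M(5) + √(t(-3, 1) + 3)) = -27*(3*5 + √(-3*1 + 3)) = -27*(15 + √(-3 + 3)) = -27*(15 + √0) = -27*(15 + 0) = -27*15 = -405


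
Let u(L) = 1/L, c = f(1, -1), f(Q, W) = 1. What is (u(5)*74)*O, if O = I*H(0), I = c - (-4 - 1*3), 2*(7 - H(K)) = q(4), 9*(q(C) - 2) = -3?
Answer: 10952/15 ≈ 730.13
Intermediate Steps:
c = 1
q(C) = 5/3 (q(C) = 2 + (1/9)*(-3) = 2 - 1/3 = 5/3)
H(K) = 37/6 (H(K) = 7 - 1/2*5/3 = 7 - 5/6 = 37/6)
I = 8 (I = 1 - (-4 - 1*3) = 1 - (-4 - 3) = 1 - 1*(-7) = 1 + 7 = 8)
O = 148/3 (O = 8*(37/6) = 148/3 ≈ 49.333)
(u(5)*74)*O = (74/5)*(148/3) = 10952/15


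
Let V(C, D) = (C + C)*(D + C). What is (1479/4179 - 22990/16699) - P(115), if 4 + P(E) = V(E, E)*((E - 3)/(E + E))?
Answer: -599152317955/23261707 ≈ -25757.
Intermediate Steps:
V(C, D) = 2*C*(C + D) (V(C, D) = (2*C)*(C + D) = 2*C*(C + D))
P(E) = -4 + 2*E*(-3 + E) (P(E) = -4 + (2*E*(E + E))*((E - 3)/(E + E)) = -4 + (2*E*(2*E))*((-3 + E)/((2*E))) = -4 + (4*E²)*((-3 + E)*(1/(2*E))) = -4 + (4*E²)*((-3 + E)/(2*E)) = -4 + 2*E*(-3 + E))
(1479/4179 - 22990/16699) - P(115) = (1479/4179 - 22990/16699) - (-4 - 6*115 + 2*115²) = (1479*(1/4179) - 22990*1/16699) - (-4 - 690 + 2*13225) = (493/1393 - 22990/16699) - (-4 - 690 + 26450) = -23792463/23261707 - 1*25756 = -23792463/23261707 - 25756 = -599152317955/23261707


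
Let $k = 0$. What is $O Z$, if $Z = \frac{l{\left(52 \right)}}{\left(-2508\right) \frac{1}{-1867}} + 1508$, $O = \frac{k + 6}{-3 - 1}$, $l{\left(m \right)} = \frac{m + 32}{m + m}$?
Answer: $- \frac{98372871}{43472} \approx -2262.9$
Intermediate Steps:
$l{\left(m \right)} = \frac{32 + m}{2 m}$
$O = - \frac{3}{2}$ ($O = \frac{0 + 6}{-3 - 1} = \frac{6}{-4} = 6 \left(- \frac{1}{4}\right) = - \frac{3}{2} \approx -1.5$)
$Z = \frac{32790957}{21736}$ ($Z = \frac{\frac{1}{2} \cdot \frac{1}{52} \left(32 + 52\right)}{\left(-2508\right) \frac{1}{-1867}} + 1508 = \frac{\frac{1}{2} \cdot \frac{1}{52} \cdot 84}{\left(-2508\right) \left(- \frac{1}{1867}\right)} + 1508 = \frac{21}{26 \cdot \frac{2508}{1867}} + 1508 = \frac{21}{26} \cdot \frac{1867}{2508} + 1508 = \frac{13069}{21736} + 1508 = \frac{32790957}{21736} \approx 1508.6$)
$O Z = \left(- \frac{3}{2}\right) \frac{32790957}{21736} = - \frac{98372871}{43472}$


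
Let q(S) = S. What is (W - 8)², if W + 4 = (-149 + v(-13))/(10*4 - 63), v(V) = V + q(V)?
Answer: 10201/529 ≈ 19.284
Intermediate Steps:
v(V) = 2*V (v(V) = V + V = 2*V)
W = 83/23 (W = -4 + (-149 + 2*(-13))/(10*4 - 63) = -4 + (-149 - 26)/(40 - 63) = -4 - 175/(-23) = -4 - 175*(-1/23) = -4 + 175/23 = 83/23 ≈ 3.6087)
(W - 8)² = (83/23 - 8)² = (-101/23)² = 10201/529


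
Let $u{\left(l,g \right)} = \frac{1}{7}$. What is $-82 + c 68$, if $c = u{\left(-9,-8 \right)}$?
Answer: $- \frac{506}{7} \approx -72.286$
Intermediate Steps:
$u{\left(l,g \right)} = \frac{1}{7}$
$c = \frac{1}{7} \approx 0.14286$
$-82 + c 68 = -82 + \frac{1}{7} \cdot 68 = -82 + \frac{68}{7} = - \frac{506}{7}$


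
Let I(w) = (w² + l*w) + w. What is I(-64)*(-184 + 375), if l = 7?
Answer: 684544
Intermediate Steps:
I(w) = w² + 8*w (I(w) = (w² + 7*w) + w = w² + 8*w)
I(-64)*(-184 + 375) = (-64*(8 - 64))*(-184 + 375) = -64*(-56)*191 = 3584*191 = 684544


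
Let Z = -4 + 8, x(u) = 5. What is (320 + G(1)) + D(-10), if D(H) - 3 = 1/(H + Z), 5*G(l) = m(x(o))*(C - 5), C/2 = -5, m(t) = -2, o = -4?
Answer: 1973/6 ≈ 328.83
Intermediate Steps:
C = -10 (C = 2*(-5) = -10)
G(l) = 6 (G(l) = (-2*(-10 - 5))/5 = (-2*(-15))/5 = (⅕)*30 = 6)
Z = 4
D(H) = 3 + 1/(4 + H) (D(H) = 3 + 1/(H + 4) = 3 + 1/(4 + H))
(320 + G(1)) + D(-10) = (320 + 6) + (13 + 3*(-10))/(4 - 10) = 326 + (13 - 30)/(-6) = 326 - ⅙*(-17) = 326 + 17/6 = 1973/6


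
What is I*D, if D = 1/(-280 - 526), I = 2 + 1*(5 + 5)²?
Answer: -51/403 ≈ -0.12655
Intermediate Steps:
I = 102 (I = 2 + 1*10² = 2 + 1*100 = 2 + 100 = 102)
D = -1/806 (D = 1/(-806) = -1/806 ≈ -0.0012407)
I*D = 102*(-1/806) = -51/403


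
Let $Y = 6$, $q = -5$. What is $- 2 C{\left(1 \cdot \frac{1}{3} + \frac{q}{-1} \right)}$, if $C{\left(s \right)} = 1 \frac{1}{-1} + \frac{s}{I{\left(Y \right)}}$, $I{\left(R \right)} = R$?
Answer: $\frac{2}{9} \approx 0.22222$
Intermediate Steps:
$C{\left(s \right)} = -1 + \frac{s}{6}$ ($C{\left(s \right)} = 1 \frac{1}{-1} + \frac{s}{6} = 1 \left(-1\right) + s \frac{1}{6} = -1 + \frac{s}{6}$)
$- 2 C{\left(1 \cdot \frac{1}{3} + \frac{q}{-1} \right)} = - 2 \left(-1 + \frac{1 \cdot \frac{1}{3} - \frac{5}{-1}}{6}\right) = - 2 \left(-1 + \frac{1 \cdot \frac{1}{3} - -5}{6}\right) = - 2 \left(-1 + \frac{\frac{1}{3} + 5}{6}\right) = - 2 \left(-1 + \frac{1}{6} \cdot \frac{16}{3}\right) = - 2 \left(-1 + \frac{8}{9}\right) = \left(-2\right) \left(- \frac{1}{9}\right) = \frac{2}{9}$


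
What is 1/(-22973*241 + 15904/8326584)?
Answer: -148689/823215607393 ≈ -1.8062e-7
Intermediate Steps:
1/(-22973*241 + 15904/8326584) = 1/(-5536493 + 15904*(1/8326584)) = 1/(-5536493 + 284/148689) = 1/(-823215607393/148689) = -148689/823215607393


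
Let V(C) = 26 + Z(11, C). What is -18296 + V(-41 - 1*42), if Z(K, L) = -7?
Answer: -18277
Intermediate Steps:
V(C) = 19 (V(C) = 26 - 7 = 19)
-18296 + V(-41 - 1*42) = -18296 + 19 = -18277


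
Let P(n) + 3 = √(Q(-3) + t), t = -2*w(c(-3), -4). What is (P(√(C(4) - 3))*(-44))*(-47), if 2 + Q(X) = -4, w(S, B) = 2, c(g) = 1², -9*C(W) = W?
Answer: -6204 + 2068*I*√10 ≈ -6204.0 + 6539.6*I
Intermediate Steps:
C(W) = -W/9
c(g) = 1
Q(X) = -6 (Q(X) = -2 - 4 = -6)
t = -4 (t = -2*2 = -4)
P(n) = -3 + I*√10 (P(n) = -3 + √(-6 - 4) = -3 + √(-10) = -3 + I*√10)
(P(√(C(4) - 3))*(-44))*(-47) = ((-3 + I*√10)*(-44))*(-47) = (132 - 44*I*√10)*(-47) = -6204 + 2068*I*√10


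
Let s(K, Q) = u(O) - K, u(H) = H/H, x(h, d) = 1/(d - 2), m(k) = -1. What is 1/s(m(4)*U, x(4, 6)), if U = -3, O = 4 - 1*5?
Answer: -½ ≈ -0.50000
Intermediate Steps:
O = -1 (O = 4 - 5 = -1)
x(h, d) = 1/(-2 + d)
u(H) = 1
s(K, Q) = 1 - K
1/s(m(4)*U, x(4, 6)) = 1/(1 - (-1)*(-3)) = 1/(1 - 1*3) = 1/(1 - 3) = 1/(-2) = -½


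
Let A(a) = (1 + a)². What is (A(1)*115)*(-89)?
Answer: -40940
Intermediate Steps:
(A(1)*115)*(-89) = ((1 + 1)²*115)*(-89) = (2²*115)*(-89) = (4*115)*(-89) = 460*(-89) = -40940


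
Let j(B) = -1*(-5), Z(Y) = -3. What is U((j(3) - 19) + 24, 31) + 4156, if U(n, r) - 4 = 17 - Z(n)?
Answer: 4180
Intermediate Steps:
j(B) = 5
U(n, r) = 24 (U(n, r) = 4 + (17 - 1*(-3)) = 4 + (17 + 3) = 4 + 20 = 24)
U((j(3) - 19) + 24, 31) + 4156 = 24 + 4156 = 4180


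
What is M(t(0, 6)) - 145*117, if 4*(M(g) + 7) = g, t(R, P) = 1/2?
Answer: -135775/8 ≈ -16972.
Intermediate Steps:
t(R, P) = 1/2
M(g) = -7 + g/4
M(t(0, 6)) - 145*117 = (-7 + (1/4)*(1/2)) - 145*117 = (-7 + 1/8) - 16965 = -55/8 - 16965 = -135775/8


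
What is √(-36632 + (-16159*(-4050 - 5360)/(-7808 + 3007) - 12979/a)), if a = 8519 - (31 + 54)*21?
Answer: I*√71394802281136606818/32329934 ≈ 261.35*I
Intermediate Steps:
a = 6734 (a = 8519 - 85*21 = 8519 - 1*1785 = 8519 - 1785 = 6734)
√(-36632 + (-16159*(-4050 - 5360)/(-7808 + 3007) - 12979/a)) = √(-36632 + (-16159*(-4050 - 5360)/(-7808 + 3007) - 12979/6734)) = √(-36632 + (-16159/((-4801/(-9410))) - 12979*1/6734)) = √(-36632 + (-16159/((-4801*(-1/9410))) - 12979/6734)) = √(-36632 + (-16159/4801/9410 - 12979/6734)) = √(-36632 + (-16159*9410/4801 - 12979/6734)) = √(-36632 + (-152056190/4801 - 12979/6734)) = √(-36632 - 1024008695639/32329934) = √(-2208318837927/32329934) = I*√71394802281136606818/32329934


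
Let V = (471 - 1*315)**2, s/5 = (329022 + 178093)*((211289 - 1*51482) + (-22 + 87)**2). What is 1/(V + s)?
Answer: 1/415915462736 ≈ 2.4043e-12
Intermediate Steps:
s = 415915438400 (s = 5*((329022 + 178093)*((211289 - 1*51482) + (-22 + 87)**2)) = 5*(507115*((211289 - 51482) + 65**2)) = 5*(507115*(159807 + 4225)) = 5*(507115*164032) = 5*83183087680 = 415915438400)
V = 24336 (V = (471 - 315)**2 = 156**2 = 24336)
1/(V + s) = 1/(24336 + 415915438400) = 1/415915462736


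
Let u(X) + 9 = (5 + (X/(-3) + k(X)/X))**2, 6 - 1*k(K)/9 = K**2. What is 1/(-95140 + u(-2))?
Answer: -9/856241 ≈ -1.0511e-5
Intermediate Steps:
k(K) = 54 - 9*K**2
u(X) = -9 + (5 - X/3 + (54 - 9*X**2)/X)**2 (u(X) = -9 + (5 + (X/(-3) + (54 - 9*X**2)/X))**2 = -9 + (5 + (X*(-1/3) + (54 - 9*X**2)/X))**2 = -9 + (5 + (-X/3 + (54 - 9*X**2)/X))**2 = -9 + (5 - X/3 + (54 - 9*X**2)/X)**2)
1/(-95140 + u(-2)) = 1/(-95140 + (-9 + (1/9)*(162 - 28*(-2)**2 + 15*(-2))**2/(-2)**2)) = 1/(-95140 + (-9 + (1/9)*(1/4)*(162 - 28*4 - 30)**2)) = 1/(-95140 + (-9 + (1/9)*(1/4)*(162 - 112 - 30)**2)) = 1/(-95140 + (-9 + (1/9)*(1/4)*20**2)) = 1/(-95140 + (-9 + (1/9)*(1/4)*400)) = 1/(-95140 + (-9 + 100/9)) = 1/(-95140 + 19/9) = 1/(-856241/9) = -9/856241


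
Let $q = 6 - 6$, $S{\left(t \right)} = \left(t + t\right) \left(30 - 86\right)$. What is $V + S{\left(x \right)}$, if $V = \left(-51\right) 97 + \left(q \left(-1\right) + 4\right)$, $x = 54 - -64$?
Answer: $-18159$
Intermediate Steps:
$x = 118$ ($x = 54 + 64 = 118$)
$S{\left(t \right)} = - 112 t$ ($S{\left(t \right)} = 2 t \left(-56\right) = - 112 t$)
$q = 0$ ($q = 6 - 6 = 0$)
$V = -4943$ ($V = \left(-51\right) 97 + \left(0 \left(-1\right) + 4\right) = -4947 + \left(0 + 4\right) = -4947 + 4 = -4943$)
$V + S{\left(x \right)} = -4943 - 13216 = -18159$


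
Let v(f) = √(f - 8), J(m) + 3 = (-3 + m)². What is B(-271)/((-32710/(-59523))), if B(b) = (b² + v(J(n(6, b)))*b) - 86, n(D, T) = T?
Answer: 873261933/6542 - 16130733*√75065/32710 ≈ -1626.0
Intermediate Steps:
J(m) = -3 + (-3 + m)²
v(f) = √(-8 + f)
B(b) = -86 + b² + b*√(-11 + (-3 + b)²) (B(b) = (b² + √(-8 + (-3 + (-3 + b)²))*b) - 86 = (b² + √(-11 + (-3 + b)²)*b) - 86 = (b² + b*√(-11 + (-3 + b)²)) - 86 = -86 + b² + b*√(-11 + (-3 + b)²))
B(-271)/((-32710/(-59523))) = (-86 + (-271)² - 271*√(-11 + (-3 - 271)²))/((-32710/(-59523))) = (-86 + 73441 - 271*√(-11 + (-274)²))/((-32710*(-1/59523))) = (-86 + 73441 - 271*√(-11 + 75076))/(32710/59523) = (-86 + 73441 - 271*√75065)*(59523/32710) = (73355 - 271*√75065)*(59523/32710) = 873261933/6542 - 16130733*√75065/32710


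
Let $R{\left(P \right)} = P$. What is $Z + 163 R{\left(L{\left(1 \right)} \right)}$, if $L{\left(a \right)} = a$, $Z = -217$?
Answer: $-54$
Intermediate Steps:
$Z + 163 R{\left(L{\left(1 \right)} \right)} = -217 + 163 \cdot 1 = -217 + 163 = -54$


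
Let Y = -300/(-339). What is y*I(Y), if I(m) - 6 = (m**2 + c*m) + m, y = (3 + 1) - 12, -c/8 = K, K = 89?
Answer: 63581488/12769 ≈ 4979.4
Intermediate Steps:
c = -712 (c = -8*89 = -712)
Y = 100/113 (Y = -300*(-1/339) = 100/113 ≈ 0.88496)
y = -8 (y = 4 - 12 = -8)
I(m) = 6 + m**2 - 711*m (I(m) = 6 + ((m**2 - 712*m) + m) = 6 + (m**2 - 711*m) = 6 + m**2 - 711*m)
y*I(Y) = -8*(6 + (100/113)**2 - 711*100/113) = -8*(6 + 10000/12769 - 71100/113) = -8*(-7947686/12769) = 63581488/12769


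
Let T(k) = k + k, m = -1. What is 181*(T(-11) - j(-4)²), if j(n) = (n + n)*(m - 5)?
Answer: -421006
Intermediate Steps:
T(k) = 2*k
j(n) = -12*n (j(n) = (n + n)*(-1 - 5) = (2*n)*(-6) = -12*n)
181*(T(-11) - j(-4)²) = 181*(2*(-11) - (-12*(-4))²) = 181*(-22 - 1*48²) = 181*(-22 - 1*2304) = 181*(-22 - 2304) = 181*(-2326) = -421006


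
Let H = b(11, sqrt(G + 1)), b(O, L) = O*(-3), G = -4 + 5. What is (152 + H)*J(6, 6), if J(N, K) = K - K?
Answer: 0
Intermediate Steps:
G = 1
b(O, L) = -3*O
J(N, K) = 0
H = -33 (H = -3*11 = -33)
(152 + H)*J(6, 6) = (152 - 33)*0 = 119*0 = 0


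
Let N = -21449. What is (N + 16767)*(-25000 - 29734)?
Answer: 256264588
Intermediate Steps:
(N + 16767)*(-25000 - 29734) = (-21449 + 16767)*(-25000 - 29734) = -4682*(-54734) = 256264588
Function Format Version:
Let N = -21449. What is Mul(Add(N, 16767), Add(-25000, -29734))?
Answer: 256264588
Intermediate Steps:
Mul(Add(N, 16767), Add(-25000, -29734)) = Mul(Add(-21449, 16767), Add(-25000, -29734)) = Mul(-4682, -54734) = 256264588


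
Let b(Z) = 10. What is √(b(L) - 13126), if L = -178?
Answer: 2*I*√3279 ≈ 114.53*I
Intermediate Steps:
√(b(L) - 13126) = √(10 - 13126) = √(-13116) = 2*I*√3279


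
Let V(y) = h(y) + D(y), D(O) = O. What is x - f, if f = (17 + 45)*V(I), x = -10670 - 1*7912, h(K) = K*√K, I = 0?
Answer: -18582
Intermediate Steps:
h(K) = K^(3/2)
V(y) = y + y^(3/2) (V(y) = y^(3/2) + y = y + y^(3/2))
x = -18582 (x = -10670 - 7912 = -18582)
f = 0 (f = (17 + 45)*(0 + 0^(3/2)) = 62*(0 + 0) = 62*0 = 0)
x - f = -18582 - 1*0 = -18582 + 0 = -18582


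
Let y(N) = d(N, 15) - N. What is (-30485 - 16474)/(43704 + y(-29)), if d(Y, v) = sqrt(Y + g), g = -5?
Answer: -2053657947/1912575323 + 46959*I*sqrt(34)/1912575323 ≈ -1.0738 + 0.00014317*I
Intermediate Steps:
d(Y, v) = sqrt(-5 + Y) (d(Y, v) = sqrt(Y - 5) = sqrt(-5 + Y))
y(N) = sqrt(-5 + N) - N
(-30485 - 16474)/(43704 + y(-29)) = (-30485 - 16474)/(43704 + (sqrt(-5 - 29) - 1*(-29))) = -46959/(43704 + (sqrt(-34) + 29)) = -46959/(43704 + (I*sqrt(34) + 29)) = -46959/(43704 + (29 + I*sqrt(34))) = -46959/(43733 + I*sqrt(34))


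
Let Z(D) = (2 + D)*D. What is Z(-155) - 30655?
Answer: -6940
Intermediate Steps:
Z(D) = D*(2 + D)
Z(-155) - 30655 = -155*(2 - 155) - 30655 = -155*(-153) - 30655 = 23715 - 30655 = -6940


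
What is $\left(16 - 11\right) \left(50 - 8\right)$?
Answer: $210$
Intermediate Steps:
$\left(16 - 11\right) \left(50 - 8\right) = \left(16 - 11\right) 42 = 5 \cdot 42 = 210$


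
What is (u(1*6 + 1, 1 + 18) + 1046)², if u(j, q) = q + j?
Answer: 1149184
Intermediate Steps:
u(j, q) = j + q
(u(1*6 + 1, 1 + 18) + 1046)² = (((1*6 + 1) + (1 + 18)) + 1046)² = (((6 + 1) + 19) + 1046)² = ((7 + 19) + 1046)² = (26 + 1046)² = 1072² = 1149184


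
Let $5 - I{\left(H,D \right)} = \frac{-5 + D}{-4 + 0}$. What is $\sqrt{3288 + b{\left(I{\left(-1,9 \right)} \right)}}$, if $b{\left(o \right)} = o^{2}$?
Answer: $2 \sqrt{831} \approx 57.654$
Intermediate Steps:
$I{\left(H,D \right)} = \frac{15}{4} + \frac{D}{4}$ ($I{\left(H,D \right)} = 5 - \frac{-5 + D}{-4 + 0} = 5 - \frac{-5 + D}{-4} = 5 - \left(-5 + D\right) \left(- \frac{1}{4}\right) = 5 - \left(\frac{5}{4} - \frac{D}{4}\right) = 5 + \left(- \frac{5}{4} + \frac{D}{4}\right) = \frac{15}{4} + \frac{D}{4}$)
$\sqrt{3288 + b{\left(I{\left(-1,9 \right)} \right)}} = \sqrt{3288 + \left(\frac{15}{4} + \frac{1}{4} \cdot 9\right)^{2}} = \sqrt{3288 + \left(\frac{15}{4} + \frac{9}{4}\right)^{2}} = \sqrt{3288 + 6^{2}} = \sqrt{3288 + 36} = \sqrt{3324} = 2 \sqrt{831}$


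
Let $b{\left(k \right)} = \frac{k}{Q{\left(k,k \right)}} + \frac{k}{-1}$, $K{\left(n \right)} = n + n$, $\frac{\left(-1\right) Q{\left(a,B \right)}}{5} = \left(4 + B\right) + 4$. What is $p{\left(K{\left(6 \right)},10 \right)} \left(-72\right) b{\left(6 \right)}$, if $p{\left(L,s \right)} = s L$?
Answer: $\frac{368064}{7} \approx 52581.0$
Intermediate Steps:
$Q{\left(a,B \right)} = -40 - 5 B$ ($Q{\left(a,B \right)} = - 5 \left(\left(4 + B\right) + 4\right) = - 5 \left(8 + B\right) = -40 - 5 B$)
$K{\left(n \right)} = 2 n$
$p{\left(L,s \right)} = L s$
$b{\left(k \right)} = - k + \frac{k}{-40 - 5 k}$ ($b{\left(k \right)} = \frac{k}{-40 - 5 k} + \frac{k}{-1} = \frac{k}{-40 - 5 k} + k \left(-1\right) = \frac{k}{-40 - 5 k} - k = - k + \frac{k}{-40 - 5 k}$)
$p{\left(K{\left(6 \right)},10 \right)} \left(-72\right) b{\left(6 \right)} = 2 \cdot 6 \cdot 10 \left(-72\right) \frac{1}{5} \cdot 6 \frac{1}{8 + 6} \left(-41 - 30\right) = 12 \cdot 10 \left(-72\right) \frac{1}{5} \cdot 6 \cdot \frac{1}{14} \left(-41 - 30\right) = 120 \left(-72\right) \frac{1}{5} \cdot 6 \cdot \frac{1}{14} \left(-71\right) = \left(-8640\right) \left(- \frac{213}{35}\right) = \frac{368064}{7}$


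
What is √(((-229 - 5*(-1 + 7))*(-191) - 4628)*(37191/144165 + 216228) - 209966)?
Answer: √456940252184863465/6865 ≈ 98467.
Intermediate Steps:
√(((-229 - 5*(-1 + 7))*(-191) - 4628)*(37191/144165 + 216228) - 209966) = √(((-229 - 5*6)*(-191) - 4628)*(37191*(1/144165) + 216228) - 209966) = √(((-229 - 30)*(-191) - 4628)*(1771/6865 + 216228) - 209966) = √((-259*(-191) - 4628)*(1484406991/6865) - 209966) = √((49469 - 4628)*(1484406991/6865) - 209966) = √(44841*(1484406991/6865) - 209966) = √(66562293883431/6865 - 209966) = √(66560852466841/6865) = √456940252184863465/6865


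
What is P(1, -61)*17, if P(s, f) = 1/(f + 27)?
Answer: -1/2 ≈ -0.50000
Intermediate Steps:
P(s, f) = 1/(27 + f)
P(1, -61)*17 = 17/(27 - 61) = 17/(-34) = -1/34*17 = -1/2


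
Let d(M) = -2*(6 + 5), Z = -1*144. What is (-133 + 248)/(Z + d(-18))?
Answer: -115/166 ≈ -0.69277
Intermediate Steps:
Z = -144
d(M) = -22 (d(M) = -2*11 = -22)
(-133 + 248)/(Z + d(-18)) = (-133 + 248)/(-144 - 22) = 115/(-166) = 115*(-1/166) = -115/166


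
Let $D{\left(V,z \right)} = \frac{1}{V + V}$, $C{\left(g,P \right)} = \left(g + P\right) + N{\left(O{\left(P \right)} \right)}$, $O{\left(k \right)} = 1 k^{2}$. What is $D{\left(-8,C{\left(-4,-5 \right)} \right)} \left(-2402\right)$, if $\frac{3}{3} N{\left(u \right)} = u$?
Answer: $\frac{1201}{8} \approx 150.13$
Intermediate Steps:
$O{\left(k \right)} = k^{2}$
$N{\left(u \right)} = u$
$C{\left(g,P \right)} = P + g + P^{2}$ ($C{\left(g,P \right)} = \left(g + P\right) + P^{2} = \left(P + g\right) + P^{2} = P + g + P^{2}$)
$D{\left(V,z \right)} = \frac{1}{2 V}$
$D{\left(-8,C{\left(-4,-5 \right)} \right)} \left(-2402\right) = \frac{1}{2 \left(-8\right)} \left(-2402\right) = \frac{1}{2} \left(- \frac{1}{8}\right) \left(-2402\right) = \left(- \frac{1}{16}\right) \left(-2402\right) = \frac{1201}{8}$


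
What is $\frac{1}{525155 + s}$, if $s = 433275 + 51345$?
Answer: $\frac{1}{1009775} \approx 9.9032 \cdot 10^{-7}$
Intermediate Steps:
$s = 484620$
$\frac{1}{525155 + s} = \frac{1}{525155 + 484620} = \frac{1}{1009775}$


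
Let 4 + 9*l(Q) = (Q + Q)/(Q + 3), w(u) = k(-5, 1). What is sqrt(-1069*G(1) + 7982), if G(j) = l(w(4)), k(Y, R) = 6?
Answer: sqrt(672198)/9 ≈ 91.097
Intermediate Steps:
w(u) = 6
l(Q) = -4/9 + 2*Q/(9*(3 + Q)) (l(Q) = -4/9 + ((Q + Q)/(Q + 3))/9 = -4/9 + ((2*Q)/(3 + Q))/9 = -4/9 + (2*Q/(3 + Q))/9 = -4/9 + 2*Q/(9*(3 + Q)))
G(j) = -8/27 (G(j) = 2*(-6 - 1*6)/(9*(3 + 6)) = (2/9)*(-6 - 6)/9 = (2/9)*(1/9)*(-12) = -8/27)
sqrt(-1069*G(1) + 7982) = sqrt(-1069*(-8/27) + 7982) = sqrt(8552/27 + 7982) = sqrt(224066/27) = sqrt(672198)/9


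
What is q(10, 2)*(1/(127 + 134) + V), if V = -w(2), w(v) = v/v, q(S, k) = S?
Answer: -2600/261 ≈ -9.9617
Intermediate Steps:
w(v) = 1
V = -1 (V = -1*1 = -1)
q(10, 2)*(1/(127 + 134) + V) = 10*(1/(127 + 134) - 1) = 10*(1/261 - 1) = 10*(-260/261) = -2600/261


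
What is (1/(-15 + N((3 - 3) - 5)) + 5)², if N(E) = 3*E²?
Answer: 90601/3600 ≈ 25.167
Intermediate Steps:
(1/(-15 + N((3 - 3) - 5)) + 5)² = (1/(-15 + 3*((3 - 3) - 5)²) + 5)² = (1/(-15 + 3*(0 - 5)²) + 5)² = (1/(-15 + 3*(-5)²) + 5)² = (1/(-15 + 3*25) + 5)² = (1/(-15 + 75) + 5)² = (1/60 + 5)² = (301/60)² = 90601/3600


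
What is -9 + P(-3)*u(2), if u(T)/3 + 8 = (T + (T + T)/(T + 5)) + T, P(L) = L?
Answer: 153/7 ≈ 21.857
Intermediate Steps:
u(T) = -24 + 6*T + 6*T/(5 + T) (u(T) = -24 + 3*((T + (T + T)/(T + 5)) + T) = -24 + 3*((T + (2*T)/(5 + T)) + T) = -24 + 3*((T + 2*T/(5 + T)) + T) = -24 + 3*(2*T + 2*T/(5 + T)) = -24 + (6*T + 6*T/(5 + T)) = -24 + 6*T + 6*T/(5 + T))
-9 + P(-3)*u(2) = -9 - 18*(-20 + 2² + 2*2)/(5 + 2) = -9 - 18*(-20 + 4 + 4)/7 = -9 - 18*(-12)/7 = -9 - 3*(-72/7) = -9 + 216/7 = 153/7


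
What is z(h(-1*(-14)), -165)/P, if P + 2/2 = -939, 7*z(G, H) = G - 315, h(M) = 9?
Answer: 153/3290 ≈ 0.046505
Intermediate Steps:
z(G, H) = -45 + G/7 (z(G, H) = (G - 315)/7 = (-315 + G)/7 = -45 + G/7)
P = -940 (P = -1 - 939 = -940)
z(h(-1*(-14)), -165)/P = (-45 + (1/7)*9)/(-940) = (-45 + 9/7)*(-1/940) = -306/7*(-1/940) = 153/3290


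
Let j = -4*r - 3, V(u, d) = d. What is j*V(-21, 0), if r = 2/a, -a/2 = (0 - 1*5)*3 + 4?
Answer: 0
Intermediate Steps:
a = 22 (a = -2*((0 - 1*5)*3 + 4) = -2*((0 - 5)*3 + 4) = -2*(-5*3 + 4) = -2*(-15 + 4) = -2*(-11) = 22)
r = 1/11 (r = 2/22 = 2*(1/22) = 1/11 ≈ 0.090909)
j = -37/11 (j = -4*1/11 - 3 = -4/11 - 3 = -37/11 ≈ -3.3636)
j*V(-21, 0) = -37/11*0 = 0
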